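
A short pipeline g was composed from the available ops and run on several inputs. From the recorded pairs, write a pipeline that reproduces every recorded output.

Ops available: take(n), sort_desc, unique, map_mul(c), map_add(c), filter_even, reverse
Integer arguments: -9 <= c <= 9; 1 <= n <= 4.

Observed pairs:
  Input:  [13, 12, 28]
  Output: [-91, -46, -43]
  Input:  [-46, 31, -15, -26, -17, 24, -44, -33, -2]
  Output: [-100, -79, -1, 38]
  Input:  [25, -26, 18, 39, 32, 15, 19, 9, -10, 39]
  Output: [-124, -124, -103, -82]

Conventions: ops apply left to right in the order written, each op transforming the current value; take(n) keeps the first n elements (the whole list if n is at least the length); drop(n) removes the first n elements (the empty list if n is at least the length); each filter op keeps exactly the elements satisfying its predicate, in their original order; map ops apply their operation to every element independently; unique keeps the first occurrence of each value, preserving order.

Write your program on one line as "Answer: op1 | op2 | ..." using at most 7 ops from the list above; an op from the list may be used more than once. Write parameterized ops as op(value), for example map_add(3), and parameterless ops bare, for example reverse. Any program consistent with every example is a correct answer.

reverse | map_mul(-3) | sort_desc | reverse | map_add(-7) | take(4)

Check, running the answer program on each example:
  [13, 12, 28] -> [28, 12, 13] -> [-84, -36, -39] -> [-36, -39, -84] -> [-84, -39, -36] -> [-91, -46, -43] -> [-91, -46, -43]
  [-46, 31, -15, -26, -17, 24, -44, -33, -2] -> [-2, -33, -44, 24, -17, -26, -15, 31, -46] -> [6, 99, 132, -72, 51, 78, 45, -93, 138] -> [138, 132, 99, 78, 51, 45, 6, -72, -93] -> [-93, -72, 6, 45, 51, 78, 99, 132, 138] -> [-100, -79, -1, 38, 44, 71, 92, 125, 131] -> [-100, -79, -1, 38]
  [25, -26, 18, 39, 32, 15, 19, 9, -10, 39] -> [39, -10, 9, 19, 15, 32, 39, 18, -26, 25] -> [-117, 30, -27, -57, -45, -96, -117, -54, 78, -75] -> [78, 30, -27, -45, -54, -57, -75, -96, -117, -117] -> [-117, -117, -96, -75, -57, -54, -45, -27, 30, 78] -> [-124, -124, -103, -82, -64, -61, -52, -34, 23, 71] -> [-124, -124, -103, -82]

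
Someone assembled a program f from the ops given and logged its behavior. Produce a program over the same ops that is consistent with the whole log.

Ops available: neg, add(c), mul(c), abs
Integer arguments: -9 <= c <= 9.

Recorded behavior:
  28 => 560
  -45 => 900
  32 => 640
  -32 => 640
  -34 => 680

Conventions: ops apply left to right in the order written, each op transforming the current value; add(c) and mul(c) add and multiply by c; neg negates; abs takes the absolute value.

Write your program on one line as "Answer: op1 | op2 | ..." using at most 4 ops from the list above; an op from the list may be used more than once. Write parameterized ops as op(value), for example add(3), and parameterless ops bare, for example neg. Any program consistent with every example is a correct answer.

neg | abs | mul(4) | mul(5)

Check, running the answer program on each example:
  28 -> -28 -> 28 -> 112 -> 560
  -45 -> 45 -> 45 -> 180 -> 900
  32 -> -32 -> 32 -> 128 -> 640
  -32 -> 32 -> 32 -> 128 -> 640
  -34 -> 34 -> 34 -> 136 -> 680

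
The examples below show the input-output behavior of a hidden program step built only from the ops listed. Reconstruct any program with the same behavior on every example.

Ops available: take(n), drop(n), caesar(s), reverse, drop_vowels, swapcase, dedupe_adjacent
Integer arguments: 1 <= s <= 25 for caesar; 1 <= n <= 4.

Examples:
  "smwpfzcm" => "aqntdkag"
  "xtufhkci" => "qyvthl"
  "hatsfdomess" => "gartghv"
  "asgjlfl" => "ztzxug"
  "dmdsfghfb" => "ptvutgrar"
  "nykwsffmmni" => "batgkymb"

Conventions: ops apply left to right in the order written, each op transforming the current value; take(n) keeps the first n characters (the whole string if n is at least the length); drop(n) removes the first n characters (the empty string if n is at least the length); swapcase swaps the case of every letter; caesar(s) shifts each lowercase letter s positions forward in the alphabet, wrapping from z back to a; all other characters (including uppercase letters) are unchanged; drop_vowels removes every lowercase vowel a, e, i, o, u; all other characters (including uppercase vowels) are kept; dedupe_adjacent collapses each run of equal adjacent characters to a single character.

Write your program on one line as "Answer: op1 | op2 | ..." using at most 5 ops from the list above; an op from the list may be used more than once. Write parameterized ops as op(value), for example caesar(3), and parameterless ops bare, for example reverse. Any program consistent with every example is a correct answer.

reverse | drop_vowels | caesar(14) | dedupe_adjacent

Check, running the answer program on each example:
  "smwpfzcm" -> "mczfpwms" -> "mczfpwms" -> "aqntdkag" -> "aqntdkag"
  "xtufhkci" -> "ickhfutx" -> "ckhftx" -> "qyvthl" -> "qyvthl"
  "hatsfdomess" -> "ssemodfstah" -> "ssmdfsth" -> "ggartghv" -> "gartghv"
  "asgjlfl" -> "lfljgsa" -> "lfljgs" -> "ztzxug" -> "ztzxug"
  "dmdsfghfb" -> "bfhgfsdmd" -> "bfhgfsdmd" -> "ptvutgrar" -> "ptvutgrar"
  "nykwsffmmni" -> "inmmffswkyn" -> "nmmffswkyn" -> "baattgkymb" -> "batgkymb"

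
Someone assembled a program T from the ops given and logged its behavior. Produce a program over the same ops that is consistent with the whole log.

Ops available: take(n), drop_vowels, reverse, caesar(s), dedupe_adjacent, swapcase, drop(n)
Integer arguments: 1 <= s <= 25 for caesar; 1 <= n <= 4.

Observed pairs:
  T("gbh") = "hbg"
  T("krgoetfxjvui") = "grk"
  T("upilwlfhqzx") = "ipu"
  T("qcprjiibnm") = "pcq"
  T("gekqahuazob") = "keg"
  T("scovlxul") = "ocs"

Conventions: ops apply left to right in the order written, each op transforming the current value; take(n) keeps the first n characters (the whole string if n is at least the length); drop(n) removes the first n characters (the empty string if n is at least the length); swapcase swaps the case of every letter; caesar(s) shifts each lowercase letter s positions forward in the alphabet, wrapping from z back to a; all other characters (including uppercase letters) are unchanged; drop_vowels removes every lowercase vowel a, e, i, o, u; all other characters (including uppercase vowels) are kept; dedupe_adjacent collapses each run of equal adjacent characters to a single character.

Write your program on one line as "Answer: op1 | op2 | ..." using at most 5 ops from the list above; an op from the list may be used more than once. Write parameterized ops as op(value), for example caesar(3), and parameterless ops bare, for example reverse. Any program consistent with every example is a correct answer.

swapcase | take(4) | take(3) | swapcase | reverse

Check, running the answer program on each example:
  "gbh" -> "GBH" -> "GBH" -> "GBH" -> "gbh" -> "hbg"
  "krgoetfxjvui" -> "KRGOETFXJVUI" -> "KRGO" -> "KRG" -> "krg" -> "grk"
  "upilwlfhqzx" -> "UPILWLFHQZX" -> "UPIL" -> "UPI" -> "upi" -> "ipu"
  "qcprjiibnm" -> "QCPRJIIBNM" -> "QCPR" -> "QCP" -> "qcp" -> "pcq"
  "gekqahuazob" -> "GEKQAHUAZOB" -> "GEKQ" -> "GEK" -> "gek" -> "keg"
  "scovlxul" -> "SCOVLXUL" -> "SCOV" -> "SCO" -> "sco" -> "ocs"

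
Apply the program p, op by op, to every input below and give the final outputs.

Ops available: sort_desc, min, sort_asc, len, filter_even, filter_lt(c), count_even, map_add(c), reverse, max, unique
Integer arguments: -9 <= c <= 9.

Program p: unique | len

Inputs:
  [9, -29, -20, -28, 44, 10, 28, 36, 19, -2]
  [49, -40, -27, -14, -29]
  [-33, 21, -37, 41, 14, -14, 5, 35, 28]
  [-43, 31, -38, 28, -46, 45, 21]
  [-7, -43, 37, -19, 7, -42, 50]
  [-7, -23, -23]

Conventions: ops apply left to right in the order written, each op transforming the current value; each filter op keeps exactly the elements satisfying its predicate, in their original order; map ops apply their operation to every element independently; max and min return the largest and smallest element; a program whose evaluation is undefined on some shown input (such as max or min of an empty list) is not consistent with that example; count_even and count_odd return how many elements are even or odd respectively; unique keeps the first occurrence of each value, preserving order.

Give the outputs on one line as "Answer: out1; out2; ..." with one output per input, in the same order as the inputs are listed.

10; 5; 9; 7; 7; 2

Execution, op by op:
  [9, -29, -20, -28, 44, 10, 28, 36, 19, -2] -> [9, -29, -20, -28, 44, 10, 28, 36, 19, -2] -> 10
  [49, -40, -27, -14, -29] -> [49, -40, -27, -14, -29] -> 5
  [-33, 21, -37, 41, 14, -14, 5, 35, 28] -> [-33, 21, -37, 41, 14, -14, 5, 35, 28] -> 9
  [-43, 31, -38, 28, -46, 45, 21] -> [-43, 31, -38, 28, -46, 45, 21] -> 7
  [-7, -43, 37, -19, 7, -42, 50] -> [-7, -43, 37, -19, 7, -42, 50] -> 7
  [-7, -23, -23] -> [-7, -23] -> 2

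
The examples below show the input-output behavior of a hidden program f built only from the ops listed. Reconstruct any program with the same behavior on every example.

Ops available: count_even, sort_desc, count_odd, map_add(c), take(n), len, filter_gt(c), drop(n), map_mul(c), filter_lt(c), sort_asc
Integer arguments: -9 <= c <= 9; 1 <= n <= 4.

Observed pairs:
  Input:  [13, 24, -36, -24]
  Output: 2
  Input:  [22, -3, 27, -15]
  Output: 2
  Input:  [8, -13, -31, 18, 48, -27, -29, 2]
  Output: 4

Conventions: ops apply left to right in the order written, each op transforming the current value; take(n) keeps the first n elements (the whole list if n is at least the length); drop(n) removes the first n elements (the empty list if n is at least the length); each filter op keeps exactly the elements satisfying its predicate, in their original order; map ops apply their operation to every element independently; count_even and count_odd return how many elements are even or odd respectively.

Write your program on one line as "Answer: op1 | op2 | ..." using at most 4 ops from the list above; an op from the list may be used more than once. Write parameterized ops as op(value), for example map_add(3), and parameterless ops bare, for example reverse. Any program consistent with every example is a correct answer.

sort_desc | map_mul(7) | filter_lt(-9) | len

Check, running the answer program on each example:
  [13, 24, -36, -24] -> [24, 13, -24, -36] -> [168, 91, -168, -252] -> [-168, -252] -> 2
  [22, -3, 27, -15] -> [27, 22, -3, -15] -> [189, 154, -21, -105] -> [-21, -105] -> 2
  [8, -13, -31, 18, 48, -27, -29, 2] -> [48, 18, 8, 2, -13, -27, -29, -31] -> [336, 126, 56, 14, -91, -189, -203, -217] -> [-91, -189, -203, -217] -> 4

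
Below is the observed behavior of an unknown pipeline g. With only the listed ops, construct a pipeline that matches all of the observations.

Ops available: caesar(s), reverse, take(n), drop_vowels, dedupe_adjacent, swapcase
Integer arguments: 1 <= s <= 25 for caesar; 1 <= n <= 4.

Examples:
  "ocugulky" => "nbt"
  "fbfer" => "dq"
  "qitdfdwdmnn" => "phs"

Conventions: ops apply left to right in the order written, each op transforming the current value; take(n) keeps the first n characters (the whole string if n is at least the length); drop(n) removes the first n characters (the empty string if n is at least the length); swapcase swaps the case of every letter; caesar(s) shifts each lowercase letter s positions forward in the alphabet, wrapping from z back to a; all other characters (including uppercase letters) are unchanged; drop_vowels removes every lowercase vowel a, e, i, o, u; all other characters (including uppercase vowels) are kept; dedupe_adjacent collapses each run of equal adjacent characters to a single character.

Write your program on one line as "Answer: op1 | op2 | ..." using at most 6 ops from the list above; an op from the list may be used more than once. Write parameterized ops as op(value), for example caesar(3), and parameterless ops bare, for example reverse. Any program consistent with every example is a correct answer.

caesar(16) | caesar(9) | drop_vowels | dedupe_adjacent | take(3)

Check, running the answer program on each example:
  "ocugulky" -> "eskwkbao" -> "nbtftkjx" -> "nbtftkjx" -> "nbtftkjx" -> "nbt"
  "fbfer" -> "vrvuh" -> "eaedq" -> "dq" -> "dq" -> "dq"
  "qitdfdwdmnn" -> "gyjtvtmtcdd" -> "phscecvclmm" -> "phsccvclmm" -> "phscvclm" -> "phs"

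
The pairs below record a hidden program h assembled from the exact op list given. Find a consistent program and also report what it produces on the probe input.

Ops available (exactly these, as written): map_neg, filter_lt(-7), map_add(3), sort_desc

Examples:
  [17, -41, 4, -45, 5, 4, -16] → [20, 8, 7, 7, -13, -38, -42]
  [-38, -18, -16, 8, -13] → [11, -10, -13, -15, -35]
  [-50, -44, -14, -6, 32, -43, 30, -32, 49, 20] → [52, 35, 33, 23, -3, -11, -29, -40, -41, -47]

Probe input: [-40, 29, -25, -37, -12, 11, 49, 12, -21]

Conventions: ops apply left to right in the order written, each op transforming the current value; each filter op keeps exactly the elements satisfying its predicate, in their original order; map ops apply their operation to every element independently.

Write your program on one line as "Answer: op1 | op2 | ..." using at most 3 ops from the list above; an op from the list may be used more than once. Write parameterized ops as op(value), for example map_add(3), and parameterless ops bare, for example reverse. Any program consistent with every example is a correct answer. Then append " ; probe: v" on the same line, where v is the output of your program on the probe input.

map_add(3) | sort_desc ; probe: [52, 32, 15, 14, -9, -18, -22, -34, -37]

Check, running the answer program on each example:
  [17, -41, 4, -45, 5, 4, -16] -> [20, -38, 7, -42, 8, 7, -13] -> [20, 8, 7, 7, -13, -38, -42]
  [-38, -18, -16, 8, -13] -> [-35, -15, -13, 11, -10] -> [11, -10, -13, -15, -35]
  [-50, -44, -14, -6, 32, -43, 30, -32, 49, 20] -> [-47, -41, -11, -3, 35, -40, 33, -29, 52, 23] -> [52, 35, 33, 23, -3, -11, -29, -40, -41, -47]
  probe: [-40, 29, -25, -37, -12, 11, 49, 12, -21] -> [-37, 32, -22, -34, -9, 14, 52, 15, -18] -> [52, 32, 15, 14, -9, -18, -22, -34, -37]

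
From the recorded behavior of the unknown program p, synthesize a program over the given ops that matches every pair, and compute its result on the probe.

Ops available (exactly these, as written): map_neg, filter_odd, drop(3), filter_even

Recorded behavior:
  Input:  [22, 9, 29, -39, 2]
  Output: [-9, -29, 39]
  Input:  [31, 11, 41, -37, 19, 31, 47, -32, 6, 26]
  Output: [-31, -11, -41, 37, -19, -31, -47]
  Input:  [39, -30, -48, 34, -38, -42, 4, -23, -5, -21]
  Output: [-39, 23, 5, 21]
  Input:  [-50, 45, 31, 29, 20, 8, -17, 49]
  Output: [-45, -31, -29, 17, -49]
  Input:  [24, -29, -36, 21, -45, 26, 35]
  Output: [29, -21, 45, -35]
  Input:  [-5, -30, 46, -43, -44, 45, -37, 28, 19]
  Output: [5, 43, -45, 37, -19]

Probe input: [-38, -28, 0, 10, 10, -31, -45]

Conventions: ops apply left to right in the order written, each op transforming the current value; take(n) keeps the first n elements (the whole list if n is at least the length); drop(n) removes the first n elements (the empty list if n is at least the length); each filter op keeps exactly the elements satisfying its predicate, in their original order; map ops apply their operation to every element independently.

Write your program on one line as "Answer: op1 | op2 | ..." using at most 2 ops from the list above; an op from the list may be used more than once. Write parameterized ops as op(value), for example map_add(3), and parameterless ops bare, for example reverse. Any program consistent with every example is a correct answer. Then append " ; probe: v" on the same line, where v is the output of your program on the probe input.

map_neg | filter_odd ; probe: [31, 45]

Check, running the answer program on each example:
  [22, 9, 29, -39, 2] -> [-22, -9, -29, 39, -2] -> [-9, -29, 39]
  [31, 11, 41, -37, 19, 31, 47, -32, 6, 26] -> [-31, -11, -41, 37, -19, -31, -47, 32, -6, -26] -> [-31, -11, -41, 37, -19, -31, -47]
  [39, -30, -48, 34, -38, -42, 4, -23, -5, -21] -> [-39, 30, 48, -34, 38, 42, -4, 23, 5, 21] -> [-39, 23, 5, 21]
  [-50, 45, 31, 29, 20, 8, -17, 49] -> [50, -45, -31, -29, -20, -8, 17, -49] -> [-45, -31, -29, 17, -49]
  [24, -29, -36, 21, -45, 26, 35] -> [-24, 29, 36, -21, 45, -26, -35] -> [29, -21, 45, -35]
  [-5, -30, 46, -43, -44, 45, -37, 28, 19] -> [5, 30, -46, 43, 44, -45, 37, -28, -19] -> [5, 43, -45, 37, -19]
  probe: [-38, -28, 0, 10, 10, -31, -45] -> [38, 28, 0, -10, -10, 31, 45] -> [31, 45]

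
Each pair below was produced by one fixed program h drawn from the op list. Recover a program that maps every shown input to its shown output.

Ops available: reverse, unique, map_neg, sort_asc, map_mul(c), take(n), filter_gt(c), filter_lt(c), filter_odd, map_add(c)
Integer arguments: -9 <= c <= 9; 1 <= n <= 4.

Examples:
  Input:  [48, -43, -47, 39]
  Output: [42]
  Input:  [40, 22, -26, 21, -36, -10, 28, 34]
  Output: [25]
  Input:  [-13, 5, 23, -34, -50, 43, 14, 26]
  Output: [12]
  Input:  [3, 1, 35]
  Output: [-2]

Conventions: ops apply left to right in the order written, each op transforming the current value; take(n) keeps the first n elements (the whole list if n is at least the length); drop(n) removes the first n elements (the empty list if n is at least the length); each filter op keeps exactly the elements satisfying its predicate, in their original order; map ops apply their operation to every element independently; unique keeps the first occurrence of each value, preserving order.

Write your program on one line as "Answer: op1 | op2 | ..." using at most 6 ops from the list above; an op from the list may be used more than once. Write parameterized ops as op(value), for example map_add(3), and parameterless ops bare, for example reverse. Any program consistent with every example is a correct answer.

map_neg | filter_gt(-2) | take(1) | map_add(-2) | map_add(1)

Check, running the answer program on each example:
  [48, -43, -47, 39] -> [-48, 43, 47, -39] -> [43, 47] -> [43] -> [41] -> [42]
  [40, 22, -26, 21, -36, -10, 28, 34] -> [-40, -22, 26, -21, 36, 10, -28, -34] -> [26, 36, 10] -> [26] -> [24] -> [25]
  [-13, 5, 23, -34, -50, 43, 14, 26] -> [13, -5, -23, 34, 50, -43, -14, -26] -> [13, 34, 50] -> [13] -> [11] -> [12]
  [3, 1, 35] -> [-3, -1, -35] -> [-1] -> [-1] -> [-3] -> [-2]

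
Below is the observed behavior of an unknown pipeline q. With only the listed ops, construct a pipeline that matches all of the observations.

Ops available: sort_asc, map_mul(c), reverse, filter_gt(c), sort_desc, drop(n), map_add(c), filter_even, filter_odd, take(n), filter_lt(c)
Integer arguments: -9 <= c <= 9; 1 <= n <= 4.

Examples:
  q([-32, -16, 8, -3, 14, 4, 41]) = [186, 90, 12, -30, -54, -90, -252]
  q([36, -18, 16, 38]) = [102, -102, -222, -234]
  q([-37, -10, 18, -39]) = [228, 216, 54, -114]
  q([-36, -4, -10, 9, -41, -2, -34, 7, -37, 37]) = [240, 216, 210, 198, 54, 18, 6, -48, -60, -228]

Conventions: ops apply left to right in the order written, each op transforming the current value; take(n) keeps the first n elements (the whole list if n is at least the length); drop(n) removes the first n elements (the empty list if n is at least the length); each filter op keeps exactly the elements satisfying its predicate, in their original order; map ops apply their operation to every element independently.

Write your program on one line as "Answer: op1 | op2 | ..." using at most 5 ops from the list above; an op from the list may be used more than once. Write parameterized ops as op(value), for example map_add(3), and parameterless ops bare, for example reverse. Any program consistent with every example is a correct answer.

map_mul(-6) | map_add(-1) | sort_desc | map_add(-5)

Check, running the answer program on each example:
  [-32, -16, 8, -3, 14, 4, 41] -> [192, 96, -48, 18, -84, -24, -246] -> [191, 95, -49, 17, -85, -25, -247] -> [191, 95, 17, -25, -49, -85, -247] -> [186, 90, 12, -30, -54, -90, -252]
  [36, -18, 16, 38] -> [-216, 108, -96, -228] -> [-217, 107, -97, -229] -> [107, -97, -217, -229] -> [102, -102, -222, -234]
  [-37, -10, 18, -39] -> [222, 60, -108, 234] -> [221, 59, -109, 233] -> [233, 221, 59, -109] -> [228, 216, 54, -114]
  [-36, -4, -10, 9, -41, -2, -34, 7, -37, 37] -> [216, 24, 60, -54, 246, 12, 204, -42, 222, -222] -> [215, 23, 59, -55, 245, 11, 203, -43, 221, -223] -> [245, 221, 215, 203, 59, 23, 11, -43, -55, -223] -> [240, 216, 210, 198, 54, 18, 6, -48, -60, -228]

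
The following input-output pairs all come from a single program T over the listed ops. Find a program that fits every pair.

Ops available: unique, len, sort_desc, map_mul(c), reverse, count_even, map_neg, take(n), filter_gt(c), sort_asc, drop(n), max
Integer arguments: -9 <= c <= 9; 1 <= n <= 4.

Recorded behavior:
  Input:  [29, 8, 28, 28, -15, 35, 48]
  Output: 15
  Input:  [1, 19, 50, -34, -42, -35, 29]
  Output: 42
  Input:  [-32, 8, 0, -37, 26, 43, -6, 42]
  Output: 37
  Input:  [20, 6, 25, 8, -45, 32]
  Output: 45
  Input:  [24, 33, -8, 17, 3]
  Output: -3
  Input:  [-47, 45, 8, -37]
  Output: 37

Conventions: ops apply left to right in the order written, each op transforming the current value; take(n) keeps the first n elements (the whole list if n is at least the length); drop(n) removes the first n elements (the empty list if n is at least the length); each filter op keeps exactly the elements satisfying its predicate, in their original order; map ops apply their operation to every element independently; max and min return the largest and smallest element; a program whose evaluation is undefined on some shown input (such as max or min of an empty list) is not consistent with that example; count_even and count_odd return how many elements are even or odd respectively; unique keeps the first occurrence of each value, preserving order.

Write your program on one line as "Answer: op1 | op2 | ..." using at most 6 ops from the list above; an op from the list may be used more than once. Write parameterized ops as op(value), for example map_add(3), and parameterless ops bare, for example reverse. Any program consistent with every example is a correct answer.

unique | drop(1) | drop(2) | map_neg | max

Check, running the answer program on each example:
  [29, 8, 28, 28, -15, 35, 48] -> [29, 8, 28, -15, 35, 48] -> [8, 28, -15, 35, 48] -> [-15, 35, 48] -> [15, -35, -48] -> 15
  [1, 19, 50, -34, -42, -35, 29] -> [1, 19, 50, -34, -42, -35, 29] -> [19, 50, -34, -42, -35, 29] -> [-34, -42, -35, 29] -> [34, 42, 35, -29] -> 42
  [-32, 8, 0, -37, 26, 43, -6, 42] -> [-32, 8, 0, -37, 26, 43, -6, 42] -> [8, 0, -37, 26, 43, -6, 42] -> [-37, 26, 43, -6, 42] -> [37, -26, -43, 6, -42] -> 37
  [20, 6, 25, 8, -45, 32] -> [20, 6, 25, 8, -45, 32] -> [6, 25, 8, -45, 32] -> [8, -45, 32] -> [-8, 45, -32] -> 45
  [24, 33, -8, 17, 3] -> [24, 33, -8, 17, 3] -> [33, -8, 17, 3] -> [17, 3] -> [-17, -3] -> -3
  [-47, 45, 8, -37] -> [-47, 45, 8, -37] -> [45, 8, -37] -> [-37] -> [37] -> 37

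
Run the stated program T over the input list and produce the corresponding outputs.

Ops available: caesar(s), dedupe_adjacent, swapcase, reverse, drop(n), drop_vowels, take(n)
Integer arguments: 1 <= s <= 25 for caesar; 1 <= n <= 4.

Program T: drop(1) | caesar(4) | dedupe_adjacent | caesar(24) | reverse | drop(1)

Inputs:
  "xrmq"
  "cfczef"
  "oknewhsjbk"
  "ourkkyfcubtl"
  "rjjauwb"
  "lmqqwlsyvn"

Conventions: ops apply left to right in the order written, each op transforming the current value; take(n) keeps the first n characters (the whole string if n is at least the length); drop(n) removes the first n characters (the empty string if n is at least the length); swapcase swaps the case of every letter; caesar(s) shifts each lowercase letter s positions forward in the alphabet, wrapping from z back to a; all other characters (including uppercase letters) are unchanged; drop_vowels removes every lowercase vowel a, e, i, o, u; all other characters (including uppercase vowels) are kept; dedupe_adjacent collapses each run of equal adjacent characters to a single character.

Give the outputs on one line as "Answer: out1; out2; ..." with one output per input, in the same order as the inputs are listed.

Execution, op by op:
  "xrmq" -> "rmq" -> "vqu" -> "vqu" -> "tos" -> "sot" -> "ot"
  "cfczef" -> "fczef" -> "jgdij" -> "jgdij" -> "hebgh" -> "hgbeh" -> "gbeh"
  "oknewhsjbk" -> "knewhsjbk" -> "orialwnfo" -> "orialwnfo" -> "mpgyjuldm" -> "mdlujygpm" -> "dlujygpm"
  "ourkkyfcubtl" -> "urkkyfcubtl" -> "yvoocjgyfxp" -> "yvocjgyfxp" -> "wtmahewdvn" -> "nvdwehamtw" -> "vdwehamtw"
  "rjjauwb" -> "jjauwb" -> "nneyaf" -> "neyaf" -> "lcwyd" -> "dywcl" -> "ywcl"
  "lmqqwlsyvn" -> "mqqwlsyvn" -> "quuapwczr" -> "quapwczr" -> "osynuaxp" -> "pxaunyso" -> "xaunyso"

"ot"; "gbeh"; "dlujygpm"; "vdwehamtw"; "ywcl"; "xaunyso"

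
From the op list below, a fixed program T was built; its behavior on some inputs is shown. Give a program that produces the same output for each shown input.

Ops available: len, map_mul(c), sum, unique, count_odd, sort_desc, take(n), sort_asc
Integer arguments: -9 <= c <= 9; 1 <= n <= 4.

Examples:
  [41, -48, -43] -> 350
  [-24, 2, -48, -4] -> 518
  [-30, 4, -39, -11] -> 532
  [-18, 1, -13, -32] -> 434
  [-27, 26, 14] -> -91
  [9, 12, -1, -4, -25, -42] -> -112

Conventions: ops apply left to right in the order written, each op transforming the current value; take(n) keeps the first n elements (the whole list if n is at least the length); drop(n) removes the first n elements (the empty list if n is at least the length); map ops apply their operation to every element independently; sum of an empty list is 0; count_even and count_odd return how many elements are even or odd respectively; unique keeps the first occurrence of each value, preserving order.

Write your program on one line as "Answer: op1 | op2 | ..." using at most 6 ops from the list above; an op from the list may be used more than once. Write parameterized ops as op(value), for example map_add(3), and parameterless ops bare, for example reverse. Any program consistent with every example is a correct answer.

take(4) | sort_asc | map_mul(-7) | sort_asc | sum

Check, running the answer program on each example:
  [41, -48, -43] -> [41, -48, -43] -> [-48, -43, 41] -> [336, 301, -287] -> [-287, 301, 336] -> 350
  [-24, 2, -48, -4] -> [-24, 2, -48, -4] -> [-48, -24, -4, 2] -> [336, 168, 28, -14] -> [-14, 28, 168, 336] -> 518
  [-30, 4, -39, -11] -> [-30, 4, -39, -11] -> [-39, -30, -11, 4] -> [273, 210, 77, -28] -> [-28, 77, 210, 273] -> 532
  [-18, 1, -13, -32] -> [-18, 1, -13, -32] -> [-32, -18, -13, 1] -> [224, 126, 91, -7] -> [-7, 91, 126, 224] -> 434
  [-27, 26, 14] -> [-27, 26, 14] -> [-27, 14, 26] -> [189, -98, -182] -> [-182, -98, 189] -> -91
  [9, 12, -1, -4, -25, -42] -> [9, 12, -1, -4] -> [-4, -1, 9, 12] -> [28, 7, -63, -84] -> [-84, -63, 7, 28] -> -112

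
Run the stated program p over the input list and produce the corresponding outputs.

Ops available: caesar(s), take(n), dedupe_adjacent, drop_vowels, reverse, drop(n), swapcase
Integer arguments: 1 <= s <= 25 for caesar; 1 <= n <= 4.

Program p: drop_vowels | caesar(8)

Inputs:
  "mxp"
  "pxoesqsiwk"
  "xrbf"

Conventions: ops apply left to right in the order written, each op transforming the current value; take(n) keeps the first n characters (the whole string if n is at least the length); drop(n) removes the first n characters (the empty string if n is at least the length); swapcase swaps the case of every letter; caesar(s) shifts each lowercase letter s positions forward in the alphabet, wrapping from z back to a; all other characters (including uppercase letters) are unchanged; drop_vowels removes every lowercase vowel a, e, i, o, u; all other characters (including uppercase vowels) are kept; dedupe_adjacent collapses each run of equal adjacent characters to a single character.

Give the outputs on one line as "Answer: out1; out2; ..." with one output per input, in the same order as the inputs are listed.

Execution, op by op:
  "mxp" -> "mxp" -> "ufx"
  "pxoesqsiwk" -> "pxsqswk" -> "xfayaes"
  "xrbf" -> "xrbf" -> "fzjn"

"ufx"; "xfayaes"; "fzjn"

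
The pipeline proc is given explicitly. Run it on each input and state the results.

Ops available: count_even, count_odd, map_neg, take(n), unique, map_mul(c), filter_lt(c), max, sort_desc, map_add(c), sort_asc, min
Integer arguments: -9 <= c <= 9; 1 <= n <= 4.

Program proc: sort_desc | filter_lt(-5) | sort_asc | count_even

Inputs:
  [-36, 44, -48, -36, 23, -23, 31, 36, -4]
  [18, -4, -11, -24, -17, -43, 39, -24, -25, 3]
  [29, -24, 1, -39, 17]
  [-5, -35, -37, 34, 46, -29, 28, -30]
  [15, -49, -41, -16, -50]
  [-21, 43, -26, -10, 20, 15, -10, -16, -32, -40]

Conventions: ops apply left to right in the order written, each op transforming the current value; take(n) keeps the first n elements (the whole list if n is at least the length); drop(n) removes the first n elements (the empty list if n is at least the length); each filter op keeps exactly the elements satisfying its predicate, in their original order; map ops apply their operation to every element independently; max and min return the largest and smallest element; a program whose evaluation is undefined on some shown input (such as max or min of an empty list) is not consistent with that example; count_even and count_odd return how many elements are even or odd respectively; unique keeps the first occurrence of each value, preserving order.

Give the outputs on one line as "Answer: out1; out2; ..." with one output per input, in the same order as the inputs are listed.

Execution, op by op:
  [-36, 44, -48, -36, 23, -23, 31, 36, -4] -> [44, 36, 31, 23, -4, -23, -36, -36, -48] -> [-23, -36, -36, -48] -> [-48, -36, -36, -23] -> 3
  [18, -4, -11, -24, -17, -43, 39, -24, -25, 3] -> [39, 18, 3, -4, -11, -17, -24, -24, -25, -43] -> [-11, -17, -24, -24, -25, -43] -> [-43, -25, -24, -24, -17, -11] -> 2
  [29, -24, 1, -39, 17] -> [29, 17, 1, -24, -39] -> [-24, -39] -> [-39, -24] -> 1
  [-5, -35, -37, 34, 46, -29, 28, -30] -> [46, 34, 28, -5, -29, -30, -35, -37] -> [-29, -30, -35, -37] -> [-37, -35, -30, -29] -> 1
  [15, -49, -41, -16, -50] -> [15, -16, -41, -49, -50] -> [-16, -41, -49, -50] -> [-50, -49, -41, -16] -> 2
  [-21, 43, -26, -10, 20, 15, -10, -16, -32, -40] -> [43, 20, 15, -10, -10, -16, -21, -26, -32, -40] -> [-10, -10, -16, -21, -26, -32, -40] -> [-40, -32, -26, -21, -16, -10, -10] -> 6

3; 2; 1; 1; 2; 6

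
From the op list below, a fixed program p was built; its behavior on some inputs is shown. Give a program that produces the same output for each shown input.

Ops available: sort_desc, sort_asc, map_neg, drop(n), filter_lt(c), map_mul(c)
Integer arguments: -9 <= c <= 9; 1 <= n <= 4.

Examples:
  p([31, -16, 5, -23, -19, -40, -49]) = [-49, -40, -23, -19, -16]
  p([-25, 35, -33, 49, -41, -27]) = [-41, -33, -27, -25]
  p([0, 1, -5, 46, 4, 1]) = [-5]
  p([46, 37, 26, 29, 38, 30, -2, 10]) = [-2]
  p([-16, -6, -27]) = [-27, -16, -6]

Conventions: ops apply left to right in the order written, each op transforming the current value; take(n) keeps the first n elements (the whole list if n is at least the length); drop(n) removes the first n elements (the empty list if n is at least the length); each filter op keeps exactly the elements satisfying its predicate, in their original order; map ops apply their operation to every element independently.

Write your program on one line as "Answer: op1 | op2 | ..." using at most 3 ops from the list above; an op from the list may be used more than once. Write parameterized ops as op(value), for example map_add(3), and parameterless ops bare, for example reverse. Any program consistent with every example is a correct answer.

sort_asc | filter_lt(-1)

Check, running the answer program on each example:
  [31, -16, 5, -23, -19, -40, -49] -> [-49, -40, -23, -19, -16, 5, 31] -> [-49, -40, -23, -19, -16]
  [-25, 35, -33, 49, -41, -27] -> [-41, -33, -27, -25, 35, 49] -> [-41, -33, -27, -25]
  [0, 1, -5, 46, 4, 1] -> [-5, 0, 1, 1, 4, 46] -> [-5]
  [46, 37, 26, 29, 38, 30, -2, 10] -> [-2, 10, 26, 29, 30, 37, 38, 46] -> [-2]
  [-16, -6, -27] -> [-27, -16, -6] -> [-27, -16, -6]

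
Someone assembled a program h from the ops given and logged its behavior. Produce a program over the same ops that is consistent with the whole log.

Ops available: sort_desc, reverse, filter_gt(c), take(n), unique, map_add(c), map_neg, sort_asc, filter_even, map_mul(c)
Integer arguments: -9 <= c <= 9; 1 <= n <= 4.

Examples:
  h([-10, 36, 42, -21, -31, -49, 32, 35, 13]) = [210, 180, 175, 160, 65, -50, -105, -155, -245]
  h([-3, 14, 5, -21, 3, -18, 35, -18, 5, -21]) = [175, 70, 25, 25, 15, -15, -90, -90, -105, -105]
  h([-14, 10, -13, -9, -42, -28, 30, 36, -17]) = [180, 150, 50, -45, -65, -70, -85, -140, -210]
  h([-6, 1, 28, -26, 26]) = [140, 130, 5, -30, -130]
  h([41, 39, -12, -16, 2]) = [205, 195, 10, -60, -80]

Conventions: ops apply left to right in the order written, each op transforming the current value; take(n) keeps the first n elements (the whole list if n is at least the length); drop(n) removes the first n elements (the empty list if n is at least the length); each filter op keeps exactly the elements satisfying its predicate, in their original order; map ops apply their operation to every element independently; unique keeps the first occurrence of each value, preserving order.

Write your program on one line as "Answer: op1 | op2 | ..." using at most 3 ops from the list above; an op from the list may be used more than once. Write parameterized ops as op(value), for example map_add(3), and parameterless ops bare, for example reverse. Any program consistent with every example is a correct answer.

sort_asc | reverse | map_mul(5)

Check, running the answer program on each example:
  [-10, 36, 42, -21, -31, -49, 32, 35, 13] -> [-49, -31, -21, -10, 13, 32, 35, 36, 42] -> [42, 36, 35, 32, 13, -10, -21, -31, -49] -> [210, 180, 175, 160, 65, -50, -105, -155, -245]
  [-3, 14, 5, -21, 3, -18, 35, -18, 5, -21] -> [-21, -21, -18, -18, -3, 3, 5, 5, 14, 35] -> [35, 14, 5, 5, 3, -3, -18, -18, -21, -21] -> [175, 70, 25, 25, 15, -15, -90, -90, -105, -105]
  [-14, 10, -13, -9, -42, -28, 30, 36, -17] -> [-42, -28, -17, -14, -13, -9, 10, 30, 36] -> [36, 30, 10, -9, -13, -14, -17, -28, -42] -> [180, 150, 50, -45, -65, -70, -85, -140, -210]
  [-6, 1, 28, -26, 26] -> [-26, -6, 1, 26, 28] -> [28, 26, 1, -6, -26] -> [140, 130, 5, -30, -130]
  [41, 39, -12, -16, 2] -> [-16, -12, 2, 39, 41] -> [41, 39, 2, -12, -16] -> [205, 195, 10, -60, -80]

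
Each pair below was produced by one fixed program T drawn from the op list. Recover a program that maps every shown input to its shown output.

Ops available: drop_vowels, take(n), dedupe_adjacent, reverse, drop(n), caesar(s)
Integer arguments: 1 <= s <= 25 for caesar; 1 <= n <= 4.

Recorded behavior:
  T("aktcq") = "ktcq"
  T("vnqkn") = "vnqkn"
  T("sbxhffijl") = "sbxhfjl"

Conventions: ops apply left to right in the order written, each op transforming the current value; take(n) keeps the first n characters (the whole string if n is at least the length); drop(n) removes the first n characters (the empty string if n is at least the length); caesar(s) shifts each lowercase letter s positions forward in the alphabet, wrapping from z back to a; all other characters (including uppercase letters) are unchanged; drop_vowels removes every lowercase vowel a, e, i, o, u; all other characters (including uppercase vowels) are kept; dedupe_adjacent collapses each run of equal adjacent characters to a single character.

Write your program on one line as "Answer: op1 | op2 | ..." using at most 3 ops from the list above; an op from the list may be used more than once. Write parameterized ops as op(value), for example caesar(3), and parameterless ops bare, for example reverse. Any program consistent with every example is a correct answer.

dedupe_adjacent | drop_vowels

Check, running the answer program on each example:
  "aktcq" -> "aktcq" -> "ktcq"
  "vnqkn" -> "vnqkn" -> "vnqkn"
  "sbxhffijl" -> "sbxhfijl" -> "sbxhfjl"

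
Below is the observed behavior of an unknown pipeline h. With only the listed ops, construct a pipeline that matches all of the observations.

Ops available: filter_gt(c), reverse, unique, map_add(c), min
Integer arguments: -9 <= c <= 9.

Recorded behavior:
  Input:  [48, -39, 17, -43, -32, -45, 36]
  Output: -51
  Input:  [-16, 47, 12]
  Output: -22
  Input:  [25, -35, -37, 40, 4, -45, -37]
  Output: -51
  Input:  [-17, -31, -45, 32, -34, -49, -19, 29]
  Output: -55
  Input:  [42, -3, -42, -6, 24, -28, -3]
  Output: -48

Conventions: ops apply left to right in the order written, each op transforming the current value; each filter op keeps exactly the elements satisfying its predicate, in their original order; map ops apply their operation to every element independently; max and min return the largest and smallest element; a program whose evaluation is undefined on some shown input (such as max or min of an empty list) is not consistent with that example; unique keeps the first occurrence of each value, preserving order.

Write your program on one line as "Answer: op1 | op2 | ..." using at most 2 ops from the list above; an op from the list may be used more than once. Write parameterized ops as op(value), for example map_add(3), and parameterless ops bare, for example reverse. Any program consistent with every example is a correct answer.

map_add(-6) | min

Check, running the answer program on each example:
  [48, -39, 17, -43, -32, -45, 36] -> [42, -45, 11, -49, -38, -51, 30] -> -51
  [-16, 47, 12] -> [-22, 41, 6] -> -22
  [25, -35, -37, 40, 4, -45, -37] -> [19, -41, -43, 34, -2, -51, -43] -> -51
  [-17, -31, -45, 32, -34, -49, -19, 29] -> [-23, -37, -51, 26, -40, -55, -25, 23] -> -55
  [42, -3, -42, -6, 24, -28, -3] -> [36, -9, -48, -12, 18, -34, -9] -> -48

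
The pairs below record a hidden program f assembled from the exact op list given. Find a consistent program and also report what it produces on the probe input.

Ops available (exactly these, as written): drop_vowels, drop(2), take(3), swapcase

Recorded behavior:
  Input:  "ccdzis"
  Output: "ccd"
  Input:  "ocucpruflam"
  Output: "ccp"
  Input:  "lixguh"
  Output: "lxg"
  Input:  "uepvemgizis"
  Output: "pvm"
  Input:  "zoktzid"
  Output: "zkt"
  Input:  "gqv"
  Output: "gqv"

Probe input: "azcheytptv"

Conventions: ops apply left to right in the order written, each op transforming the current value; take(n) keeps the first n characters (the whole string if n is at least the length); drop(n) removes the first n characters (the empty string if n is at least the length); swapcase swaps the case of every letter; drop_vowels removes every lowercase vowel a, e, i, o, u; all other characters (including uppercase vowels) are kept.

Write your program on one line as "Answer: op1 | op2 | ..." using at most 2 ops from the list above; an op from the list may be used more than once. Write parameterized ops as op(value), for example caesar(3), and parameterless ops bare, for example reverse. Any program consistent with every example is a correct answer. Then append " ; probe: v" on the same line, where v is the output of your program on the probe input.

drop_vowels | take(3) ; probe: "zch"

Check, running the answer program on each example:
  "ccdzis" -> "ccdzs" -> "ccd"
  "ocucpruflam" -> "ccprflm" -> "ccp"
  "lixguh" -> "lxgh" -> "lxg"
  "uepvemgizis" -> "pvmgzs" -> "pvm"
  "zoktzid" -> "zktzd" -> "zkt"
  "gqv" -> "gqv" -> "gqv"
  probe: "azcheytptv" -> "zchytptv" -> "zch"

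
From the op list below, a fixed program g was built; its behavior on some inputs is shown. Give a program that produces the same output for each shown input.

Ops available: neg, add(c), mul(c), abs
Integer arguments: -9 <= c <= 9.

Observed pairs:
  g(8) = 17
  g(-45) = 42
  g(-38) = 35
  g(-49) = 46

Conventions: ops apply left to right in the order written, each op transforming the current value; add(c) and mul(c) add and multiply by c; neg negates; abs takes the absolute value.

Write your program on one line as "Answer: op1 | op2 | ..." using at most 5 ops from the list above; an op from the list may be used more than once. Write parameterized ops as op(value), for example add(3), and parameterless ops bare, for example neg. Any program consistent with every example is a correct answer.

add(6) | neg | abs | add(3)

Check, running the answer program on each example:
  8 -> 14 -> -14 -> 14 -> 17
  -45 -> -39 -> 39 -> 39 -> 42
  -38 -> -32 -> 32 -> 32 -> 35
  -49 -> -43 -> 43 -> 43 -> 46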